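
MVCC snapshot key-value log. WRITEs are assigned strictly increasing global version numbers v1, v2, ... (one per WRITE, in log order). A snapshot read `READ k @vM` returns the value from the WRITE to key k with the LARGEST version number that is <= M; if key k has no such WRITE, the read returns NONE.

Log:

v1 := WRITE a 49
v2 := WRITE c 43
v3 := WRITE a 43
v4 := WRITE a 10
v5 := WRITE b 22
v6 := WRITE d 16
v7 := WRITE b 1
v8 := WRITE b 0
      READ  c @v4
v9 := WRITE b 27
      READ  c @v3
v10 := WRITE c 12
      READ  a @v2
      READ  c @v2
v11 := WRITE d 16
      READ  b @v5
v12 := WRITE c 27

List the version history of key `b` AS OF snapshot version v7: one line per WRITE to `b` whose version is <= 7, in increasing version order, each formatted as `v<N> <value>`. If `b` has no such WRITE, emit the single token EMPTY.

Scan writes for key=b with version <= 7:
  v1 WRITE a 49 -> skip
  v2 WRITE c 43 -> skip
  v3 WRITE a 43 -> skip
  v4 WRITE a 10 -> skip
  v5 WRITE b 22 -> keep
  v6 WRITE d 16 -> skip
  v7 WRITE b 1 -> keep
  v8 WRITE b 0 -> drop (> snap)
  v9 WRITE b 27 -> drop (> snap)
  v10 WRITE c 12 -> skip
  v11 WRITE d 16 -> skip
  v12 WRITE c 27 -> skip
Collected: [(5, 22), (7, 1)]

Answer: v5 22
v7 1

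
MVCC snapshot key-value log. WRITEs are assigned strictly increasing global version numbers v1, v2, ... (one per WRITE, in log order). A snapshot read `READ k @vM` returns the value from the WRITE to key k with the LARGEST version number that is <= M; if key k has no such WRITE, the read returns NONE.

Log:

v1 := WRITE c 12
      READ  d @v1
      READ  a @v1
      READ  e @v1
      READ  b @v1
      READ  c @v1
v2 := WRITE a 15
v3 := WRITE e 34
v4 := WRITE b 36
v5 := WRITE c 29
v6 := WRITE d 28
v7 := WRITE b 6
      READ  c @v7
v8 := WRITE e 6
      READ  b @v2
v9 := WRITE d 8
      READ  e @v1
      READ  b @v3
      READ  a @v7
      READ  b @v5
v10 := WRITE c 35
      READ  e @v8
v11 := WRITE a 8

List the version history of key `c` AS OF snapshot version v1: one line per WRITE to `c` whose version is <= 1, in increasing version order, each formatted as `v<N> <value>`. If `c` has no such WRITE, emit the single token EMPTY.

Answer: v1 12

Derivation:
Scan writes for key=c with version <= 1:
  v1 WRITE c 12 -> keep
  v2 WRITE a 15 -> skip
  v3 WRITE e 34 -> skip
  v4 WRITE b 36 -> skip
  v5 WRITE c 29 -> drop (> snap)
  v6 WRITE d 28 -> skip
  v7 WRITE b 6 -> skip
  v8 WRITE e 6 -> skip
  v9 WRITE d 8 -> skip
  v10 WRITE c 35 -> drop (> snap)
  v11 WRITE a 8 -> skip
Collected: [(1, 12)]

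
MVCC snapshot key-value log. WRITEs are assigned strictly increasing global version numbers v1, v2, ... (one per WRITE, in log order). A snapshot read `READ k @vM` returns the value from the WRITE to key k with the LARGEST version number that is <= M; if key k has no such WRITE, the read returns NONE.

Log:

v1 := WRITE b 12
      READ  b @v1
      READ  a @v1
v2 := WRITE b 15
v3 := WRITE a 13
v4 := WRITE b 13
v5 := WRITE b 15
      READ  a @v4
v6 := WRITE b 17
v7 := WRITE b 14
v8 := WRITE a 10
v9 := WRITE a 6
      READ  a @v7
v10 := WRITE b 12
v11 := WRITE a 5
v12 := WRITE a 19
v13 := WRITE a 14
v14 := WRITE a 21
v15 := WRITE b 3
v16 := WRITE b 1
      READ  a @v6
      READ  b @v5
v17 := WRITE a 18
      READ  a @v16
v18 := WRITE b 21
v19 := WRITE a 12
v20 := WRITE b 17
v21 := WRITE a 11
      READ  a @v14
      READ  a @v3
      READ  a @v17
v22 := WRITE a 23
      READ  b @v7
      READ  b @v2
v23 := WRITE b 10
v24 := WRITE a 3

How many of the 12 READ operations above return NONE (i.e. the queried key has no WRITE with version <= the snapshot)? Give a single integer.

v1: WRITE b=12  (b history now [(1, 12)])
READ b @v1: history=[(1, 12)] -> pick v1 -> 12
READ a @v1: history=[] -> no version <= 1 -> NONE
v2: WRITE b=15  (b history now [(1, 12), (2, 15)])
v3: WRITE a=13  (a history now [(3, 13)])
v4: WRITE b=13  (b history now [(1, 12), (2, 15), (4, 13)])
v5: WRITE b=15  (b history now [(1, 12), (2, 15), (4, 13), (5, 15)])
READ a @v4: history=[(3, 13)] -> pick v3 -> 13
v6: WRITE b=17  (b history now [(1, 12), (2, 15), (4, 13), (5, 15), (6, 17)])
v7: WRITE b=14  (b history now [(1, 12), (2, 15), (4, 13), (5, 15), (6, 17), (7, 14)])
v8: WRITE a=10  (a history now [(3, 13), (8, 10)])
v9: WRITE a=6  (a history now [(3, 13), (8, 10), (9, 6)])
READ a @v7: history=[(3, 13), (8, 10), (9, 6)] -> pick v3 -> 13
v10: WRITE b=12  (b history now [(1, 12), (2, 15), (4, 13), (5, 15), (6, 17), (7, 14), (10, 12)])
v11: WRITE a=5  (a history now [(3, 13), (8, 10), (9, 6), (11, 5)])
v12: WRITE a=19  (a history now [(3, 13), (8, 10), (9, 6), (11, 5), (12, 19)])
v13: WRITE a=14  (a history now [(3, 13), (8, 10), (9, 6), (11, 5), (12, 19), (13, 14)])
v14: WRITE a=21  (a history now [(3, 13), (8, 10), (9, 6), (11, 5), (12, 19), (13, 14), (14, 21)])
v15: WRITE b=3  (b history now [(1, 12), (2, 15), (4, 13), (5, 15), (6, 17), (7, 14), (10, 12), (15, 3)])
v16: WRITE b=1  (b history now [(1, 12), (2, 15), (4, 13), (5, 15), (6, 17), (7, 14), (10, 12), (15, 3), (16, 1)])
READ a @v6: history=[(3, 13), (8, 10), (9, 6), (11, 5), (12, 19), (13, 14), (14, 21)] -> pick v3 -> 13
READ b @v5: history=[(1, 12), (2, 15), (4, 13), (5, 15), (6, 17), (7, 14), (10, 12), (15, 3), (16, 1)] -> pick v5 -> 15
v17: WRITE a=18  (a history now [(3, 13), (8, 10), (9, 6), (11, 5), (12, 19), (13, 14), (14, 21), (17, 18)])
READ a @v16: history=[(3, 13), (8, 10), (9, 6), (11, 5), (12, 19), (13, 14), (14, 21), (17, 18)] -> pick v14 -> 21
v18: WRITE b=21  (b history now [(1, 12), (2, 15), (4, 13), (5, 15), (6, 17), (7, 14), (10, 12), (15, 3), (16, 1), (18, 21)])
v19: WRITE a=12  (a history now [(3, 13), (8, 10), (9, 6), (11, 5), (12, 19), (13, 14), (14, 21), (17, 18), (19, 12)])
v20: WRITE b=17  (b history now [(1, 12), (2, 15), (4, 13), (5, 15), (6, 17), (7, 14), (10, 12), (15, 3), (16, 1), (18, 21), (20, 17)])
v21: WRITE a=11  (a history now [(3, 13), (8, 10), (9, 6), (11, 5), (12, 19), (13, 14), (14, 21), (17, 18), (19, 12), (21, 11)])
READ a @v14: history=[(3, 13), (8, 10), (9, 6), (11, 5), (12, 19), (13, 14), (14, 21), (17, 18), (19, 12), (21, 11)] -> pick v14 -> 21
READ a @v3: history=[(3, 13), (8, 10), (9, 6), (11, 5), (12, 19), (13, 14), (14, 21), (17, 18), (19, 12), (21, 11)] -> pick v3 -> 13
READ a @v17: history=[(3, 13), (8, 10), (9, 6), (11, 5), (12, 19), (13, 14), (14, 21), (17, 18), (19, 12), (21, 11)] -> pick v17 -> 18
v22: WRITE a=23  (a history now [(3, 13), (8, 10), (9, 6), (11, 5), (12, 19), (13, 14), (14, 21), (17, 18), (19, 12), (21, 11), (22, 23)])
READ b @v7: history=[(1, 12), (2, 15), (4, 13), (5, 15), (6, 17), (7, 14), (10, 12), (15, 3), (16, 1), (18, 21), (20, 17)] -> pick v7 -> 14
READ b @v2: history=[(1, 12), (2, 15), (4, 13), (5, 15), (6, 17), (7, 14), (10, 12), (15, 3), (16, 1), (18, 21), (20, 17)] -> pick v2 -> 15
v23: WRITE b=10  (b history now [(1, 12), (2, 15), (4, 13), (5, 15), (6, 17), (7, 14), (10, 12), (15, 3), (16, 1), (18, 21), (20, 17), (23, 10)])
v24: WRITE a=3  (a history now [(3, 13), (8, 10), (9, 6), (11, 5), (12, 19), (13, 14), (14, 21), (17, 18), (19, 12), (21, 11), (22, 23), (24, 3)])
Read results in order: ['12', 'NONE', '13', '13', '13', '15', '21', '21', '13', '18', '14', '15']
NONE count = 1

Answer: 1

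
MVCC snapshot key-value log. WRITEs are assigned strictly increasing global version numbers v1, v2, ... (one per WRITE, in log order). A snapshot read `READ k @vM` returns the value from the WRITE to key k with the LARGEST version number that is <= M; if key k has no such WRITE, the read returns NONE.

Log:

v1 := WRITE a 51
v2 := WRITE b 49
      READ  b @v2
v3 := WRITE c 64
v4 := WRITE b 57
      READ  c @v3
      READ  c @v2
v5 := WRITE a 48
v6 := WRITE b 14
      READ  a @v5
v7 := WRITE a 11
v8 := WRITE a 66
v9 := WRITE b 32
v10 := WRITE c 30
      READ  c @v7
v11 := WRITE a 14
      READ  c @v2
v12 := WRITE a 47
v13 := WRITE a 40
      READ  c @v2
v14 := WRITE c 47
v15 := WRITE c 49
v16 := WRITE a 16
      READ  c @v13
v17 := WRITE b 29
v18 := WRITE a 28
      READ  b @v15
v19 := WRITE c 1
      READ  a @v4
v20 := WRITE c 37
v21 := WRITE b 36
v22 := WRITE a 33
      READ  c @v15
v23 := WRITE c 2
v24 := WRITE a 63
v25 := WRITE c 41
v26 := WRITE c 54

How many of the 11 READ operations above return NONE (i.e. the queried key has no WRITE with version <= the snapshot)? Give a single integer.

v1: WRITE a=51  (a history now [(1, 51)])
v2: WRITE b=49  (b history now [(2, 49)])
READ b @v2: history=[(2, 49)] -> pick v2 -> 49
v3: WRITE c=64  (c history now [(3, 64)])
v4: WRITE b=57  (b history now [(2, 49), (4, 57)])
READ c @v3: history=[(3, 64)] -> pick v3 -> 64
READ c @v2: history=[(3, 64)] -> no version <= 2 -> NONE
v5: WRITE a=48  (a history now [(1, 51), (5, 48)])
v6: WRITE b=14  (b history now [(2, 49), (4, 57), (6, 14)])
READ a @v5: history=[(1, 51), (5, 48)] -> pick v5 -> 48
v7: WRITE a=11  (a history now [(1, 51), (5, 48), (7, 11)])
v8: WRITE a=66  (a history now [(1, 51), (5, 48), (7, 11), (8, 66)])
v9: WRITE b=32  (b history now [(2, 49), (4, 57), (6, 14), (9, 32)])
v10: WRITE c=30  (c history now [(3, 64), (10, 30)])
READ c @v7: history=[(3, 64), (10, 30)] -> pick v3 -> 64
v11: WRITE a=14  (a history now [(1, 51), (5, 48), (7, 11), (8, 66), (11, 14)])
READ c @v2: history=[(3, 64), (10, 30)] -> no version <= 2 -> NONE
v12: WRITE a=47  (a history now [(1, 51), (5, 48), (7, 11), (8, 66), (11, 14), (12, 47)])
v13: WRITE a=40  (a history now [(1, 51), (5, 48), (7, 11), (8, 66), (11, 14), (12, 47), (13, 40)])
READ c @v2: history=[(3, 64), (10, 30)] -> no version <= 2 -> NONE
v14: WRITE c=47  (c history now [(3, 64), (10, 30), (14, 47)])
v15: WRITE c=49  (c history now [(3, 64), (10, 30), (14, 47), (15, 49)])
v16: WRITE a=16  (a history now [(1, 51), (5, 48), (7, 11), (8, 66), (11, 14), (12, 47), (13, 40), (16, 16)])
READ c @v13: history=[(3, 64), (10, 30), (14, 47), (15, 49)] -> pick v10 -> 30
v17: WRITE b=29  (b history now [(2, 49), (4, 57), (6, 14), (9, 32), (17, 29)])
v18: WRITE a=28  (a history now [(1, 51), (5, 48), (7, 11), (8, 66), (11, 14), (12, 47), (13, 40), (16, 16), (18, 28)])
READ b @v15: history=[(2, 49), (4, 57), (6, 14), (9, 32), (17, 29)] -> pick v9 -> 32
v19: WRITE c=1  (c history now [(3, 64), (10, 30), (14, 47), (15, 49), (19, 1)])
READ a @v4: history=[(1, 51), (5, 48), (7, 11), (8, 66), (11, 14), (12, 47), (13, 40), (16, 16), (18, 28)] -> pick v1 -> 51
v20: WRITE c=37  (c history now [(3, 64), (10, 30), (14, 47), (15, 49), (19, 1), (20, 37)])
v21: WRITE b=36  (b history now [(2, 49), (4, 57), (6, 14), (9, 32), (17, 29), (21, 36)])
v22: WRITE a=33  (a history now [(1, 51), (5, 48), (7, 11), (8, 66), (11, 14), (12, 47), (13, 40), (16, 16), (18, 28), (22, 33)])
READ c @v15: history=[(3, 64), (10, 30), (14, 47), (15, 49), (19, 1), (20, 37)] -> pick v15 -> 49
v23: WRITE c=2  (c history now [(3, 64), (10, 30), (14, 47), (15, 49), (19, 1), (20, 37), (23, 2)])
v24: WRITE a=63  (a history now [(1, 51), (5, 48), (7, 11), (8, 66), (11, 14), (12, 47), (13, 40), (16, 16), (18, 28), (22, 33), (24, 63)])
v25: WRITE c=41  (c history now [(3, 64), (10, 30), (14, 47), (15, 49), (19, 1), (20, 37), (23, 2), (25, 41)])
v26: WRITE c=54  (c history now [(3, 64), (10, 30), (14, 47), (15, 49), (19, 1), (20, 37), (23, 2), (25, 41), (26, 54)])
Read results in order: ['49', '64', 'NONE', '48', '64', 'NONE', 'NONE', '30', '32', '51', '49']
NONE count = 3

Answer: 3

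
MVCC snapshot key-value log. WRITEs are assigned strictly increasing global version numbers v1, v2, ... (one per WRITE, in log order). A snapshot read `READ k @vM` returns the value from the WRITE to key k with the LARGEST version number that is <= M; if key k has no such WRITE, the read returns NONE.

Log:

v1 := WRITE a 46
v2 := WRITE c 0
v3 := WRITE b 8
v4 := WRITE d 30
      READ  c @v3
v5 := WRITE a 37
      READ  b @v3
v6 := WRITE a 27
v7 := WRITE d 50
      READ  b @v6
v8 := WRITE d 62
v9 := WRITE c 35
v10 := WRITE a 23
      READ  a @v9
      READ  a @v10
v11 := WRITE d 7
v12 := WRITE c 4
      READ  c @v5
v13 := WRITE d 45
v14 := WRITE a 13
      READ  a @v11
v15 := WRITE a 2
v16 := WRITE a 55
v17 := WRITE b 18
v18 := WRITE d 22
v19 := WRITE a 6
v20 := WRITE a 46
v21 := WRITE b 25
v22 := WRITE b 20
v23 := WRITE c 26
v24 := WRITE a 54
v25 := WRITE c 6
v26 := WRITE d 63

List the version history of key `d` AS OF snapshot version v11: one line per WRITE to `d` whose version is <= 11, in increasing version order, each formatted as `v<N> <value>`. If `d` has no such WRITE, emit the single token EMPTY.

Scan writes for key=d with version <= 11:
  v1 WRITE a 46 -> skip
  v2 WRITE c 0 -> skip
  v3 WRITE b 8 -> skip
  v4 WRITE d 30 -> keep
  v5 WRITE a 37 -> skip
  v6 WRITE a 27 -> skip
  v7 WRITE d 50 -> keep
  v8 WRITE d 62 -> keep
  v9 WRITE c 35 -> skip
  v10 WRITE a 23 -> skip
  v11 WRITE d 7 -> keep
  v12 WRITE c 4 -> skip
  v13 WRITE d 45 -> drop (> snap)
  v14 WRITE a 13 -> skip
  v15 WRITE a 2 -> skip
  v16 WRITE a 55 -> skip
  v17 WRITE b 18 -> skip
  v18 WRITE d 22 -> drop (> snap)
  v19 WRITE a 6 -> skip
  v20 WRITE a 46 -> skip
  v21 WRITE b 25 -> skip
  v22 WRITE b 20 -> skip
  v23 WRITE c 26 -> skip
  v24 WRITE a 54 -> skip
  v25 WRITE c 6 -> skip
  v26 WRITE d 63 -> drop (> snap)
Collected: [(4, 30), (7, 50), (8, 62), (11, 7)]

Answer: v4 30
v7 50
v8 62
v11 7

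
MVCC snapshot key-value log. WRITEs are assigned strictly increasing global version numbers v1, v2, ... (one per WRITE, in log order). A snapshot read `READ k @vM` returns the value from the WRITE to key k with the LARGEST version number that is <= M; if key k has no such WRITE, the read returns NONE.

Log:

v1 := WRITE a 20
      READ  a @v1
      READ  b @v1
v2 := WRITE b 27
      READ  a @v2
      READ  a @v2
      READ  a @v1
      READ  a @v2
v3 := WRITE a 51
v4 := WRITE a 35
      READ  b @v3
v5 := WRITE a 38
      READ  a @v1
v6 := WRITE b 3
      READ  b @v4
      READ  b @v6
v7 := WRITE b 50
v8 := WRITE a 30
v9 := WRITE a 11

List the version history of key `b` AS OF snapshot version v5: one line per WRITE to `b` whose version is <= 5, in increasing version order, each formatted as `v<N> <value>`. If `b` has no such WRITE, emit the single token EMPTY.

Answer: v2 27

Derivation:
Scan writes for key=b with version <= 5:
  v1 WRITE a 20 -> skip
  v2 WRITE b 27 -> keep
  v3 WRITE a 51 -> skip
  v4 WRITE a 35 -> skip
  v5 WRITE a 38 -> skip
  v6 WRITE b 3 -> drop (> snap)
  v7 WRITE b 50 -> drop (> snap)
  v8 WRITE a 30 -> skip
  v9 WRITE a 11 -> skip
Collected: [(2, 27)]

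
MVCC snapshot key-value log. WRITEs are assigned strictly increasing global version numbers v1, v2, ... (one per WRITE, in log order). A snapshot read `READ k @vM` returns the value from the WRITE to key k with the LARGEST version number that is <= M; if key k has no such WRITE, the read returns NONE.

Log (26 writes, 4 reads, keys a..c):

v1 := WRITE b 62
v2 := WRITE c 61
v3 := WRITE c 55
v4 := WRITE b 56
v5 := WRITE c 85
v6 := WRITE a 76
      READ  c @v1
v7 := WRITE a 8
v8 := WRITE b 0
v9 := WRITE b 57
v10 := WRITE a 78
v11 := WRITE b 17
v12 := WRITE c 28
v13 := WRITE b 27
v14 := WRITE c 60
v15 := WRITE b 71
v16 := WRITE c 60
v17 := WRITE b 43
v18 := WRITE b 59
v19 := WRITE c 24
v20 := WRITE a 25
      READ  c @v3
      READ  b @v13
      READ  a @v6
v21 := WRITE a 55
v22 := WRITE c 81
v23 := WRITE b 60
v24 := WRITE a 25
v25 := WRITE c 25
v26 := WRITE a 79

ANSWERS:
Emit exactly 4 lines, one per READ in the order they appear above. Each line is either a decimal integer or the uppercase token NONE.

Answer: NONE
55
27
76

Derivation:
v1: WRITE b=62  (b history now [(1, 62)])
v2: WRITE c=61  (c history now [(2, 61)])
v3: WRITE c=55  (c history now [(2, 61), (3, 55)])
v4: WRITE b=56  (b history now [(1, 62), (4, 56)])
v5: WRITE c=85  (c history now [(2, 61), (3, 55), (5, 85)])
v6: WRITE a=76  (a history now [(6, 76)])
READ c @v1: history=[(2, 61), (3, 55), (5, 85)] -> no version <= 1 -> NONE
v7: WRITE a=8  (a history now [(6, 76), (7, 8)])
v8: WRITE b=0  (b history now [(1, 62), (4, 56), (8, 0)])
v9: WRITE b=57  (b history now [(1, 62), (4, 56), (8, 0), (9, 57)])
v10: WRITE a=78  (a history now [(6, 76), (7, 8), (10, 78)])
v11: WRITE b=17  (b history now [(1, 62), (4, 56), (8, 0), (9, 57), (11, 17)])
v12: WRITE c=28  (c history now [(2, 61), (3, 55), (5, 85), (12, 28)])
v13: WRITE b=27  (b history now [(1, 62), (4, 56), (8, 0), (9, 57), (11, 17), (13, 27)])
v14: WRITE c=60  (c history now [(2, 61), (3, 55), (5, 85), (12, 28), (14, 60)])
v15: WRITE b=71  (b history now [(1, 62), (4, 56), (8, 0), (9, 57), (11, 17), (13, 27), (15, 71)])
v16: WRITE c=60  (c history now [(2, 61), (3, 55), (5, 85), (12, 28), (14, 60), (16, 60)])
v17: WRITE b=43  (b history now [(1, 62), (4, 56), (8, 0), (9, 57), (11, 17), (13, 27), (15, 71), (17, 43)])
v18: WRITE b=59  (b history now [(1, 62), (4, 56), (8, 0), (9, 57), (11, 17), (13, 27), (15, 71), (17, 43), (18, 59)])
v19: WRITE c=24  (c history now [(2, 61), (3, 55), (5, 85), (12, 28), (14, 60), (16, 60), (19, 24)])
v20: WRITE a=25  (a history now [(6, 76), (7, 8), (10, 78), (20, 25)])
READ c @v3: history=[(2, 61), (3, 55), (5, 85), (12, 28), (14, 60), (16, 60), (19, 24)] -> pick v3 -> 55
READ b @v13: history=[(1, 62), (4, 56), (8, 0), (9, 57), (11, 17), (13, 27), (15, 71), (17, 43), (18, 59)] -> pick v13 -> 27
READ a @v6: history=[(6, 76), (7, 8), (10, 78), (20, 25)] -> pick v6 -> 76
v21: WRITE a=55  (a history now [(6, 76), (7, 8), (10, 78), (20, 25), (21, 55)])
v22: WRITE c=81  (c history now [(2, 61), (3, 55), (5, 85), (12, 28), (14, 60), (16, 60), (19, 24), (22, 81)])
v23: WRITE b=60  (b history now [(1, 62), (4, 56), (8, 0), (9, 57), (11, 17), (13, 27), (15, 71), (17, 43), (18, 59), (23, 60)])
v24: WRITE a=25  (a history now [(6, 76), (7, 8), (10, 78), (20, 25), (21, 55), (24, 25)])
v25: WRITE c=25  (c history now [(2, 61), (3, 55), (5, 85), (12, 28), (14, 60), (16, 60), (19, 24), (22, 81), (25, 25)])
v26: WRITE a=79  (a history now [(6, 76), (7, 8), (10, 78), (20, 25), (21, 55), (24, 25), (26, 79)])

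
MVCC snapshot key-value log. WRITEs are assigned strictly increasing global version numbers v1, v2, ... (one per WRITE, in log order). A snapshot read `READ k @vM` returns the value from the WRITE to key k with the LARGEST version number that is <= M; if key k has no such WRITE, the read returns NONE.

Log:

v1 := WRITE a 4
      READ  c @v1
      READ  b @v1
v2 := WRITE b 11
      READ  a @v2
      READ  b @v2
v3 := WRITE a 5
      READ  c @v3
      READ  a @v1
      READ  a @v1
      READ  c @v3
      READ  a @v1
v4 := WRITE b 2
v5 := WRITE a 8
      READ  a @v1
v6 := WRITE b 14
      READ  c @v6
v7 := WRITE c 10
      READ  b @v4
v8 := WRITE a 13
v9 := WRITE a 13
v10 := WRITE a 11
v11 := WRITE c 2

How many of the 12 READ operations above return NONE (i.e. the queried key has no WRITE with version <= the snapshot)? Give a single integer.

Answer: 5

Derivation:
v1: WRITE a=4  (a history now [(1, 4)])
READ c @v1: history=[] -> no version <= 1 -> NONE
READ b @v1: history=[] -> no version <= 1 -> NONE
v2: WRITE b=11  (b history now [(2, 11)])
READ a @v2: history=[(1, 4)] -> pick v1 -> 4
READ b @v2: history=[(2, 11)] -> pick v2 -> 11
v3: WRITE a=5  (a history now [(1, 4), (3, 5)])
READ c @v3: history=[] -> no version <= 3 -> NONE
READ a @v1: history=[(1, 4), (3, 5)] -> pick v1 -> 4
READ a @v1: history=[(1, 4), (3, 5)] -> pick v1 -> 4
READ c @v3: history=[] -> no version <= 3 -> NONE
READ a @v1: history=[(1, 4), (3, 5)] -> pick v1 -> 4
v4: WRITE b=2  (b history now [(2, 11), (4, 2)])
v5: WRITE a=8  (a history now [(1, 4), (3, 5), (5, 8)])
READ a @v1: history=[(1, 4), (3, 5), (5, 8)] -> pick v1 -> 4
v6: WRITE b=14  (b history now [(2, 11), (4, 2), (6, 14)])
READ c @v6: history=[] -> no version <= 6 -> NONE
v7: WRITE c=10  (c history now [(7, 10)])
READ b @v4: history=[(2, 11), (4, 2), (6, 14)] -> pick v4 -> 2
v8: WRITE a=13  (a history now [(1, 4), (3, 5), (5, 8), (8, 13)])
v9: WRITE a=13  (a history now [(1, 4), (3, 5), (5, 8), (8, 13), (9, 13)])
v10: WRITE a=11  (a history now [(1, 4), (3, 5), (5, 8), (8, 13), (9, 13), (10, 11)])
v11: WRITE c=2  (c history now [(7, 10), (11, 2)])
Read results in order: ['NONE', 'NONE', '4', '11', 'NONE', '4', '4', 'NONE', '4', '4', 'NONE', '2']
NONE count = 5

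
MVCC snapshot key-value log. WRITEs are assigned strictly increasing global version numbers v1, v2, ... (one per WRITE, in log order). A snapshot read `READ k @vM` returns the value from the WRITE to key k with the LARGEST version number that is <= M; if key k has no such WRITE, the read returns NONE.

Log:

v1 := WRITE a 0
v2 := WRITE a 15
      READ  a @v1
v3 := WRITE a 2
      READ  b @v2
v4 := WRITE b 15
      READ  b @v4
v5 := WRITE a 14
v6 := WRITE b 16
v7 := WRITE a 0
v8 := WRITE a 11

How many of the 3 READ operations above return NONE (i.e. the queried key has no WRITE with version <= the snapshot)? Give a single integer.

v1: WRITE a=0  (a history now [(1, 0)])
v2: WRITE a=15  (a history now [(1, 0), (2, 15)])
READ a @v1: history=[(1, 0), (2, 15)] -> pick v1 -> 0
v3: WRITE a=2  (a history now [(1, 0), (2, 15), (3, 2)])
READ b @v2: history=[] -> no version <= 2 -> NONE
v4: WRITE b=15  (b history now [(4, 15)])
READ b @v4: history=[(4, 15)] -> pick v4 -> 15
v5: WRITE a=14  (a history now [(1, 0), (2, 15), (3, 2), (5, 14)])
v6: WRITE b=16  (b history now [(4, 15), (6, 16)])
v7: WRITE a=0  (a history now [(1, 0), (2, 15), (3, 2), (5, 14), (7, 0)])
v8: WRITE a=11  (a history now [(1, 0), (2, 15), (3, 2), (5, 14), (7, 0), (8, 11)])
Read results in order: ['0', 'NONE', '15']
NONE count = 1

Answer: 1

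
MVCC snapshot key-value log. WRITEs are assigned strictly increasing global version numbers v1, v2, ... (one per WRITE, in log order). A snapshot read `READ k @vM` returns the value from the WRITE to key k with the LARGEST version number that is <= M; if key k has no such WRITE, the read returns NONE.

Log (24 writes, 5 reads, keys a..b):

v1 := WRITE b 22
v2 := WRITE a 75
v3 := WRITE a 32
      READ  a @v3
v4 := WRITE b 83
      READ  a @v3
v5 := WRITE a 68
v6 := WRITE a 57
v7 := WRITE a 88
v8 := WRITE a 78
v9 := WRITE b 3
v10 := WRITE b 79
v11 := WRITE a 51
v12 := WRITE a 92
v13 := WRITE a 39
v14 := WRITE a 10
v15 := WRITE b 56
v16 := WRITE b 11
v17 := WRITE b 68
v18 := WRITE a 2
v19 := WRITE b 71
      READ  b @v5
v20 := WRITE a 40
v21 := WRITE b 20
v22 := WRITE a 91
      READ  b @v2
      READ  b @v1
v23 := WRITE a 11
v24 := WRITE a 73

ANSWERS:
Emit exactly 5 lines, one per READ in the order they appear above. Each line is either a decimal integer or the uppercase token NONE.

v1: WRITE b=22  (b history now [(1, 22)])
v2: WRITE a=75  (a history now [(2, 75)])
v3: WRITE a=32  (a history now [(2, 75), (3, 32)])
READ a @v3: history=[(2, 75), (3, 32)] -> pick v3 -> 32
v4: WRITE b=83  (b history now [(1, 22), (4, 83)])
READ a @v3: history=[(2, 75), (3, 32)] -> pick v3 -> 32
v5: WRITE a=68  (a history now [(2, 75), (3, 32), (5, 68)])
v6: WRITE a=57  (a history now [(2, 75), (3, 32), (5, 68), (6, 57)])
v7: WRITE a=88  (a history now [(2, 75), (3, 32), (5, 68), (6, 57), (7, 88)])
v8: WRITE a=78  (a history now [(2, 75), (3, 32), (5, 68), (6, 57), (7, 88), (8, 78)])
v9: WRITE b=3  (b history now [(1, 22), (4, 83), (9, 3)])
v10: WRITE b=79  (b history now [(1, 22), (4, 83), (9, 3), (10, 79)])
v11: WRITE a=51  (a history now [(2, 75), (3, 32), (5, 68), (6, 57), (7, 88), (8, 78), (11, 51)])
v12: WRITE a=92  (a history now [(2, 75), (3, 32), (5, 68), (6, 57), (7, 88), (8, 78), (11, 51), (12, 92)])
v13: WRITE a=39  (a history now [(2, 75), (3, 32), (5, 68), (6, 57), (7, 88), (8, 78), (11, 51), (12, 92), (13, 39)])
v14: WRITE a=10  (a history now [(2, 75), (3, 32), (5, 68), (6, 57), (7, 88), (8, 78), (11, 51), (12, 92), (13, 39), (14, 10)])
v15: WRITE b=56  (b history now [(1, 22), (4, 83), (9, 3), (10, 79), (15, 56)])
v16: WRITE b=11  (b history now [(1, 22), (4, 83), (9, 3), (10, 79), (15, 56), (16, 11)])
v17: WRITE b=68  (b history now [(1, 22), (4, 83), (9, 3), (10, 79), (15, 56), (16, 11), (17, 68)])
v18: WRITE a=2  (a history now [(2, 75), (3, 32), (5, 68), (6, 57), (7, 88), (8, 78), (11, 51), (12, 92), (13, 39), (14, 10), (18, 2)])
v19: WRITE b=71  (b history now [(1, 22), (4, 83), (9, 3), (10, 79), (15, 56), (16, 11), (17, 68), (19, 71)])
READ b @v5: history=[(1, 22), (4, 83), (9, 3), (10, 79), (15, 56), (16, 11), (17, 68), (19, 71)] -> pick v4 -> 83
v20: WRITE a=40  (a history now [(2, 75), (3, 32), (5, 68), (6, 57), (7, 88), (8, 78), (11, 51), (12, 92), (13, 39), (14, 10), (18, 2), (20, 40)])
v21: WRITE b=20  (b history now [(1, 22), (4, 83), (9, 3), (10, 79), (15, 56), (16, 11), (17, 68), (19, 71), (21, 20)])
v22: WRITE a=91  (a history now [(2, 75), (3, 32), (5, 68), (6, 57), (7, 88), (8, 78), (11, 51), (12, 92), (13, 39), (14, 10), (18, 2), (20, 40), (22, 91)])
READ b @v2: history=[(1, 22), (4, 83), (9, 3), (10, 79), (15, 56), (16, 11), (17, 68), (19, 71), (21, 20)] -> pick v1 -> 22
READ b @v1: history=[(1, 22), (4, 83), (9, 3), (10, 79), (15, 56), (16, 11), (17, 68), (19, 71), (21, 20)] -> pick v1 -> 22
v23: WRITE a=11  (a history now [(2, 75), (3, 32), (5, 68), (6, 57), (7, 88), (8, 78), (11, 51), (12, 92), (13, 39), (14, 10), (18, 2), (20, 40), (22, 91), (23, 11)])
v24: WRITE a=73  (a history now [(2, 75), (3, 32), (5, 68), (6, 57), (7, 88), (8, 78), (11, 51), (12, 92), (13, 39), (14, 10), (18, 2), (20, 40), (22, 91), (23, 11), (24, 73)])

Answer: 32
32
83
22
22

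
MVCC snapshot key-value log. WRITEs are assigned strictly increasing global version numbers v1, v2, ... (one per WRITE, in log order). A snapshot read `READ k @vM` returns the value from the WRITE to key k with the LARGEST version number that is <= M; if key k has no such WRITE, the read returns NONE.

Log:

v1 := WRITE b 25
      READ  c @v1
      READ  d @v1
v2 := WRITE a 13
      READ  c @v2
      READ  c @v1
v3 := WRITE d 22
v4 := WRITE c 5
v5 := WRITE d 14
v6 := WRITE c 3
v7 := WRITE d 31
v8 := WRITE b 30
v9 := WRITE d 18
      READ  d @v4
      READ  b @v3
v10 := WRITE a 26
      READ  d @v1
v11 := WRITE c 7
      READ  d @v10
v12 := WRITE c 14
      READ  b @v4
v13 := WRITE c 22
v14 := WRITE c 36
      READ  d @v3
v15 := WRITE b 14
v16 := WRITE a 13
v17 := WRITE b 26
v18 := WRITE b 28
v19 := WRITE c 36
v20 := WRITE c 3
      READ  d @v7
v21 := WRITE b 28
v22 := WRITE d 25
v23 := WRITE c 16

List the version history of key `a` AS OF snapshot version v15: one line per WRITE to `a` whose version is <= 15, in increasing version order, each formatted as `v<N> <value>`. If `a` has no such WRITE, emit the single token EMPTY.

Answer: v2 13
v10 26

Derivation:
Scan writes for key=a with version <= 15:
  v1 WRITE b 25 -> skip
  v2 WRITE a 13 -> keep
  v3 WRITE d 22 -> skip
  v4 WRITE c 5 -> skip
  v5 WRITE d 14 -> skip
  v6 WRITE c 3 -> skip
  v7 WRITE d 31 -> skip
  v8 WRITE b 30 -> skip
  v9 WRITE d 18 -> skip
  v10 WRITE a 26 -> keep
  v11 WRITE c 7 -> skip
  v12 WRITE c 14 -> skip
  v13 WRITE c 22 -> skip
  v14 WRITE c 36 -> skip
  v15 WRITE b 14 -> skip
  v16 WRITE a 13 -> drop (> snap)
  v17 WRITE b 26 -> skip
  v18 WRITE b 28 -> skip
  v19 WRITE c 36 -> skip
  v20 WRITE c 3 -> skip
  v21 WRITE b 28 -> skip
  v22 WRITE d 25 -> skip
  v23 WRITE c 16 -> skip
Collected: [(2, 13), (10, 26)]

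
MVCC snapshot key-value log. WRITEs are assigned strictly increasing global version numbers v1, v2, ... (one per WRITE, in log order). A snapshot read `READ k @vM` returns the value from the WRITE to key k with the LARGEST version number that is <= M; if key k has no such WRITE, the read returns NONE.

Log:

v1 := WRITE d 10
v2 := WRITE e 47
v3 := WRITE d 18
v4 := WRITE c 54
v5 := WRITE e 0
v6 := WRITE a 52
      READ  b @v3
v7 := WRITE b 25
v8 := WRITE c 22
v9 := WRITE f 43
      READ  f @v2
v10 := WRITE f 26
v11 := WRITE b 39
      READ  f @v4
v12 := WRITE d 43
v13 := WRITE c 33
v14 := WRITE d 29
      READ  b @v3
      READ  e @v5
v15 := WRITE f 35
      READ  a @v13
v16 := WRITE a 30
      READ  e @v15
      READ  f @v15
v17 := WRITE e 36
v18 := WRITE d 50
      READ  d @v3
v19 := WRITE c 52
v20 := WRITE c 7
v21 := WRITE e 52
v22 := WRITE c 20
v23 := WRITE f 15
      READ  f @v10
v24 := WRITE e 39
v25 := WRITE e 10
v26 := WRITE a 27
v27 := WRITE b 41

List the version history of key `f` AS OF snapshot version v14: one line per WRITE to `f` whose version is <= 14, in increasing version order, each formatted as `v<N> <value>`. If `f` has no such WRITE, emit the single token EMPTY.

Scan writes for key=f with version <= 14:
  v1 WRITE d 10 -> skip
  v2 WRITE e 47 -> skip
  v3 WRITE d 18 -> skip
  v4 WRITE c 54 -> skip
  v5 WRITE e 0 -> skip
  v6 WRITE a 52 -> skip
  v7 WRITE b 25 -> skip
  v8 WRITE c 22 -> skip
  v9 WRITE f 43 -> keep
  v10 WRITE f 26 -> keep
  v11 WRITE b 39 -> skip
  v12 WRITE d 43 -> skip
  v13 WRITE c 33 -> skip
  v14 WRITE d 29 -> skip
  v15 WRITE f 35 -> drop (> snap)
  v16 WRITE a 30 -> skip
  v17 WRITE e 36 -> skip
  v18 WRITE d 50 -> skip
  v19 WRITE c 52 -> skip
  v20 WRITE c 7 -> skip
  v21 WRITE e 52 -> skip
  v22 WRITE c 20 -> skip
  v23 WRITE f 15 -> drop (> snap)
  v24 WRITE e 39 -> skip
  v25 WRITE e 10 -> skip
  v26 WRITE a 27 -> skip
  v27 WRITE b 41 -> skip
Collected: [(9, 43), (10, 26)]

Answer: v9 43
v10 26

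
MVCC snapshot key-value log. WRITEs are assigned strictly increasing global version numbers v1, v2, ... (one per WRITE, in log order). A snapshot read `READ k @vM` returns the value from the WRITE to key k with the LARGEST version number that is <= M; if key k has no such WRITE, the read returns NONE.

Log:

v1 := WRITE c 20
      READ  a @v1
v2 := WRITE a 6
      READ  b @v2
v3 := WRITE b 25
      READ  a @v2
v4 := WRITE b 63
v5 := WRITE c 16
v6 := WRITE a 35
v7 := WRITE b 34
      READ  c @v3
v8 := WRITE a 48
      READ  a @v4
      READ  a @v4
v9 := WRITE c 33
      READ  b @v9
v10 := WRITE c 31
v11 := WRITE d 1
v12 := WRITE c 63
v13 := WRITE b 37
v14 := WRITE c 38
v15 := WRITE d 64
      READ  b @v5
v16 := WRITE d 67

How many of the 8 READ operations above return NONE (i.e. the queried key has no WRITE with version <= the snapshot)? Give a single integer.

v1: WRITE c=20  (c history now [(1, 20)])
READ a @v1: history=[] -> no version <= 1 -> NONE
v2: WRITE a=6  (a history now [(2, 6)])
READ b @v2: history=[] -> no version <= 2 -> NONE
v3: WRITE b=25  (b history now [(3, 25)])
READ a @v2: history=[(2, 6)] -> pick v2 -> 6
v4: WRITE b=63  (b history now [(3, 25), (4, 63)])
v5: WRITE c=16  (c history now [(1, 20), (5, 16)])
v6: WRITE a=35  (a history now [(2, 6), (6, 35)])
v7: WRITE b=34  (b history now [(3, 25), (4, 63), (7, 34)])
READ c @v3: history=[(1, 20), (5, 16)] -> pick v1 -> 20
v8: WRITE a=48  (a history now [(2, 6), (6, 35), (8, 48)])
READ a @v4: history=[(2, 6), (6, 35), (8, 48)] -> pick v2 -> 6
READ a @v4: history=[(2, 6), (6, 35), (8, 48)] -> pick v2 -> 6
v9: WRITE c=33  (c history now [(1, 20), (5, 16), (9, 33)])
READ b @v9: history=[(3, 25), (4, 63), (7, 34)] -> pick v7 -> 34
v10: WRITE c=31  (c history now [(1, 20), (5, 16), (9, 33), (10, 31)])
v11: WRITE d=1  (d history now [(11, 1)])
v12: WRITE c=63  (c history now [(1, 20), (5, 16), (9, 33), (10, 31), (12, 63)])
v13: WRITE b=37  (b history now [(3, 25), (4, 63), (7, 34), (13, 37)])
v14: WRITE c=38  (c history now [(1, 20), (5, 16), (9, 33), (10, 31), (12, 63), (14, 38)])
v15: WRITE d=64  (d history now [(11, 1), (15, 64)])
READ b @v5: history=[(3, 25), (4, 63), (7, 34), (13, 37)] -> pick v4 -> 63
v16: WRITE d=67  (d history now [(11, 1), (15, 64), (16, 67)])
Read results in order: ['NONE', 'NONE', '6', '20', '6', '6', '34', '63']
NONE count = 2

Answer: 2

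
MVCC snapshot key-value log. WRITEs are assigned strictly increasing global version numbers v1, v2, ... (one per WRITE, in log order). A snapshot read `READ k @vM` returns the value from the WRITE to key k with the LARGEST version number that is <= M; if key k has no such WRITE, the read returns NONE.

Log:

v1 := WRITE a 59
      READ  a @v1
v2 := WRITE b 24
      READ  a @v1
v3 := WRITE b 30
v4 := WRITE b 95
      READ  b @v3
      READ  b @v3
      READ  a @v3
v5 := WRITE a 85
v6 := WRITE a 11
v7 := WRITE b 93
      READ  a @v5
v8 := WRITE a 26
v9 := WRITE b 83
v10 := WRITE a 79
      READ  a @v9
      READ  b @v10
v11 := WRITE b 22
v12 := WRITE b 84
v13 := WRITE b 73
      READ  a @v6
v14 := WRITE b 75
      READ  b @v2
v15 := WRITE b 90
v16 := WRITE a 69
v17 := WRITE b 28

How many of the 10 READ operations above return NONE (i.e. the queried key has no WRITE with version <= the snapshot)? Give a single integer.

v1: WRITE a=59  (a history now [(1, 59)])
READ a @v1: history=[(1, 59)] -> pick v1 -> 59
v2: WRITE b=24  (b history now [(2, 24)])
READ a @v1: history=[(1, 59)] -> pick v1 -> 59
v3: WRITE b=30  (b history now [(2, 24), (3, 30)])
v4: WRITE b=95  (b history now [(2, 24), (3, 30), (4, 95)])
READ b @v3: history=[(2, 24), (3, 30), (4, 95)] -> pick v3 -> 30
READ b @v3: history=[(2, 24), (3, 30), (4, 95)] -> pick v3 -> 30
READ a @v3: history=[(1, 59)] -> pick v1 -> 59
v5: WRITE a=85  (a history now [(1, 59), (5, 85)])
v6: WRITE a=11  (a history now [(1, 59), (5, 85), (6, 11)])
v7: WRITE b=93  (b history now [(2, 24), (3, 30), (4, 95), (7, 93)])
READ a @v5: history=[(1, 59), (5, 85), (6, 11)] -> pick v5 -> 85
v8: WRITE a=26  (a history now [(1, 59), (5, 85), (6, 11), (8, 26)])
v9: WRITE b=83  (b history now [(2, 24), (3, 30), (4, 95), (7, 93), (9, 83)])
v10: WRITE a=79  (a history now [(1, 59), (5, 85), (6, 11), (8, 26), (10, 79)])
READ a @v9: history=[(1, 59), (5, 85), (6, 11), (8, 26), (10, 79)] -> pick v8 -> 26
READ b @v10: history=[(2, 24), (3, 30), (4, 95), (7, 93), (9, 83)] -> pick v9 -> 83
v11: WRITE b=22  (b history now [(2, 24), (3, 30), (4, 95), (7, 93), (9, 83), (11, 22)])
v12: WRITE b=84  (b history now [(2, 24), (3, 30), (4, 95), (7, 93), (9, 83), (11, 22), (12, 84)])
v13: WRITE b=73  (b history now [(2, 24), (3, 30), (4, 95), (7, 93), (9, 83), (11, 22), (12, 84), (13, 73)])
READ a @v6: history=[(1, 59), (5, 85), (6, 11), (8, 26), (10, 79)] -> pick v6 -> 11
v14: WRITE b=75  (b history now [(2, 24), (3, 30), (4, 95), (7, 93), (9, 83), (11, 22), (12, 84), (13, 73), (14, 75)])
READ b @v2: history=[(2, 24), (3, 30), (4, 95), (7, 93), (9, 83), (11, 22), (12, 84), (13, 73), (14, 75)] -> pick v2 -> 24
v15: WRITE b=90  (b history now [(2, 24), (3, 30), (4, 95), (7, 93), (9, 83), (11, 22), (12, 84), (13, 73), (14, 75), (15, 90)])
v16: WRITE a=69  (a history now [(1, 59), (5, 85), (6, 11), (8, 26), (10, 79), (16, 69)])
v17: WRITE b=28  (b history now [(2, 24), (3, 30), (4, 95), (7, 93), (9, 83), (11, 22), (12, 84), (13, 73), (14, 75), (15, 90), (17, 28)])
Read results in order: ['59', '59', '30', '30', '59', '85', '26', '83', '11', '24']
NONE count = 0

Answer: 0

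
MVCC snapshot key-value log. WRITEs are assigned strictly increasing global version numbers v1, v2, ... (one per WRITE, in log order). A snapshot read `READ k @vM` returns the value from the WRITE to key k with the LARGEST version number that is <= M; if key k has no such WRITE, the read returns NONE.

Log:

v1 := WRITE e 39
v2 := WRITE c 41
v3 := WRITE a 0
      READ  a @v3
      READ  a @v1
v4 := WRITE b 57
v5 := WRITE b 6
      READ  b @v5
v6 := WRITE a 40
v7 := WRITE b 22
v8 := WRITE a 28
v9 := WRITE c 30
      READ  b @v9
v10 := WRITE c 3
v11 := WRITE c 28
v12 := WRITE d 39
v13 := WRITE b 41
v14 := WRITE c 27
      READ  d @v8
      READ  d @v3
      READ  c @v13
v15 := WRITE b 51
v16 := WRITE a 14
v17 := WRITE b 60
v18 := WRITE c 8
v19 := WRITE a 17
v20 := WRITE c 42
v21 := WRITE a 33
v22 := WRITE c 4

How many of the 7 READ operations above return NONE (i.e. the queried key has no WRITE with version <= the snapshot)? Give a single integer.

Answer: 3

Derivation:
v1: WRITE e=39  (e history now [(1, 39)])
v2: WRITE c=41  (c history now [(2, 41)])
v3: WRITE a=0  (a history now [(3, 0)])
READ a @v3: history=[(3, 0)] -> pick v3 -> 0
READ a @v1: history=[(3, 0)] -> no version <= 1 -> NONE
v4: WRITE b=57  (b history now [(4, 57)])
v5: WRITE b=6  (b history now [(4, 57), (5, 6)])
READ b @v5: history=[(4, 57), (5, 6)] -> pick v5 -> 6
v6: WRITE a=40  (a history now [(3, 0), (6, 40)])
v7: WRITE b=22  (b history now [(4, 57), (5, 6), (7, 22)])
v8: WRITE a=28  (a history now [(3, 0), (6, 40), (8, 28)])
v9: WRITE c=30  (c history now [(2, 41), (9, 30)])
READ b @v9: history=[(4, 57), (5, 6), (7, 22)] -> pick v7 -> 22
v10: WRITE c=3  (c history now [(2, 41), (9, 30), (10, 3)])
v11: WRITE c=28  (c history now [(2, 41), (9, 30), (10, 3), (11, 28)])
v12: WRITE d=39  (d history now [(12, 39)])
v13: WRITE b=41  (b history now [(4, 57), (5, 6), (7, 22), (13, 41)])
v14: WRITE c=27  (c history now [(2, 41), (9, 30), (10, 3), (11, 28), (14, 27)])
READ d @v8: history=[(12, 39)] -> no version <= 8 -> NONE
READ d @v3: history=[(12, 39)] -> no version <= 3 -> NONE
READ c @v13: history=[(2, 41), (9, 30), (10, 3), (11, 28), (14, 27)] -> pick v11 -> 28
v15: WRITE b=51  (b history now [(4, 57), (5, 6), (7, 22), (13, 41), (15, 51)])
v16: WRITE a=14  (a history now [(3, 0), (6, 40), (8, 28), (16, 14)])
v17: WRITE b=60  (b history now [(4, 57), (5, 6), (7, 22), (13, 41), (15, 51), (17, 60)])
v18: WRITE c=8  (c history now [(2, 41), (9, 30), (10, 3), (11, 28), (14, 27), (18, 8)])
v19: WRITE a=17  (a history now [(3, 0), (6, 40), (8, 28), (16, 14), (19, 17)])
v20: WRITE c=42  (c history now [(2, 41), (9, 30), (10, 3), (11, 28), (14, 27), (18, 8), (20, 42)])
v21: WRITE a=33  (a history now [(3, 0), (6, 40), (8, 28), (16, 14), (19, 17), (21, 33)])
v22: WRITE c=4  (c history now [(2, 41), (9, 30), (10, 3), (11, 28), (14, 27), (18, 8), (20, 42), (22, 4)])
Read results in order: ['0', 'NONE', '6', '22', 'NONE', 'NONE', '28']
NONE count = 3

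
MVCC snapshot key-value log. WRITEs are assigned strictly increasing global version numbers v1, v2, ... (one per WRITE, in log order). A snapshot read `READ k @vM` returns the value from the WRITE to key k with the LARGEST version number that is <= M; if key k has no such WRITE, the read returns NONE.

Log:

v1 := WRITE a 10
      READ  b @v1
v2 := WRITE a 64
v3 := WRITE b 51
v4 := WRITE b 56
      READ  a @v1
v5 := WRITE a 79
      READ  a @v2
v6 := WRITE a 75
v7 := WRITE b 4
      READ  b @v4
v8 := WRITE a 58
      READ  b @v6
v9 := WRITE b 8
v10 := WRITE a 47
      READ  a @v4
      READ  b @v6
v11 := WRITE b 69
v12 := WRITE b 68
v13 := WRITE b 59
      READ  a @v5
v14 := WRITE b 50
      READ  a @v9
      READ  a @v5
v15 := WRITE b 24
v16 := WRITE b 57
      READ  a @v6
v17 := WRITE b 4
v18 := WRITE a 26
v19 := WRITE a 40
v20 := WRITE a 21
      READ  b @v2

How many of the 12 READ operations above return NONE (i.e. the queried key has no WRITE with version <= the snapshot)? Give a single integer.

v1: WRITE a=10  (a history now [(1, 10)])
READ b @v1: history=[] -> no version <= 1 -> NONE
v2: WRITE a=64  (a history now [(1, 10), (2, 64)])
v3: WRITE b=51  (b history now [(3, 51)])
v4: WRITE b=56  (b history now [(3, 51), (4, 56)])
READ a @v1: history=[(1, 10), (2, 64)] -> pick v1 -> 10
v5: WRITE a=79  (a history now [(1, 10), (2, 64), (5, 79)])
READ a @v2: history=[(1, 10), (2, 64), (5, 79)] -> pick v2 -> 64
v6: WRITE a=75  (a history now [(1, 10), (2, 64), (5, 79), (6, 75)])
v7: WRITE b=4  (b history now [(3, 51), (4, 56), (7, 4)])
READ b @v4: history=[(3, 51), (4, 56), (7, 4)] -> pick v4 -> 56
v8: WRITE a=58  (a history now [(1, 10), (2, 64), (5, 79), (6, 75), (8, 58)])
READ b @v6: history=[(3, 51), (4, 56), (7, 4)] -> pick v4 -> 56
v9: WRITE b=8  (b history now [(3, 51), (4, 56), (7, 4), (9, 8)])
v10: WRITE a=47  (a history now [(1, 10), (2, 64), (5, 79), (6, 75), (8, 58), (10, 47)])
READ a @v4: history=[(1, 10), (2, 64), (5, 79), (6, 75), (8, 58), (10, 47)] -> pick v2 -> 64
READ b @v6: history=[(3, 51), (4, 56), (7, 4), (9, 8)] -> pick v4 -> 56
v11: WRITE b=69  (b history now [(3, 51), (4, 56), (7, 4), (9, 8), (11, 69)])
v12: WRITE b=68  (b history now [(3, 51), (4, 56), (7, 4), (9, 8), (11, 69), (12, 68)])
v13: WRITE b=59  (b history now [(3, 51), (4, 56), (7, 4), (9, 8), (11, 69), (12, 68), (13, 59)])
READ a @v5: history=[(1, 10), (2, 64), (5, 79), (6, 75), (8, 58), (10, 47)] -> pick v5 -> 79
v14: WRITE b=50  (b history now [(3, 51), (4, 56), (7, 4), (9, 8), (11, 69), (12, 68), (13, 59), (14, 50)])
READ a @v9: history=[(1, 10), (2, 64), (5, 79), (6, 75), (8, 58), (10, 47)] -> pick v8 -> 58
READ a @v5: history=[(1, 10), (2, 64), (5, 79), (6, 75), (8, 58), (10, 47)] -> pick v5 -> 79
v15: WRITE b=24  (b history now [(3, 51), (4, 56), (7, 4), (9, 8), (11, 69), (12, 68), (13, 59), (14, 50), (15, 24)])
v16: WRITE b=57  (b history now [(3, 51), (4, 56), (7, 4), (9, 8), (11, 69), (12, 68), (13, 59), (14, 50), (15, 24), (16, 57)])
READ a @v6: history=[(1, 10), (2, 64), (5, 79), (6, 75), (8, 58), (10, 47)] -> pick v6 -> 75
v17: WRITE b=4  (b history now [(3, 51), (4, 56), (7, 4), (9, 8), (11, 69), (12, 68), (13, 59), (14, 50), (15, 24), (16, 57), (17, 4)])
v18: WRITE a=26  (a history now [(1, 10), (2, 64), (5, 79), (6, 75), (8, 58), (10, 47), (18, 26)])
v19: WRITE a=40  (a history now [(1, 10), (2, 64), (5, 79), (6, 75), (8, 58), (10, 47), (18, 26), (19, 40)])
v20: WRITE a=21  (a history now [(1, 10), (2, 64), (5, 79), (6, 75), (8, 58), (10, 47), (18, 26), (19, 40), (20, 21)])
READ b @v2: history=[(3, 51), (4, 56), (7, 4), (9, 8), (11, 69), (12, 68), (13, 59), (14, 50), (15, 24), (16, 57), (17, 4)] -> no version <= 2 -> NONE
Read results in order: ['NONE', '10', '64', '56', '56', '64', '56', '79', '58', '79', '75', 'NONE']
NONE count = 2

Answer: 2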